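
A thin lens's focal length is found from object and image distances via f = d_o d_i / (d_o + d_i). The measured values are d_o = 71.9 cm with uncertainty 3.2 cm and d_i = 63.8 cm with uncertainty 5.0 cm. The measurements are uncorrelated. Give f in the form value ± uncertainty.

33.8 ± 1.57 cm

∂f/∂d_o = (d_i/(d_o+d_i))² = 0.221;  ∂f/∂d_i = (d_o/(d_o+d_i))² = 0.281
δf = √((∂f/∂d_o · δd_o)² + (∂f/∂d_i · δd_i)²) = √(0.500 + 1.97) = 1.57 cm
f = 33.8 cm.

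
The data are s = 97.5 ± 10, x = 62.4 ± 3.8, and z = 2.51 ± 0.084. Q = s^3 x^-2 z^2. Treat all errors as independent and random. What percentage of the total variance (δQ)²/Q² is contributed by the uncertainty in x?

(δQ/Q)² = (3·δs/s)² + (-2·δx/x)² + (2·δz/z)²
  s term: (3×0.103)² = 0.0947
  x term: (-2×0.0609)² = 0.0148
  z term: (2×0.0335)² = 0.00448
Total = 0.114. Share from x = 0.0148/0.114 = 0.130.

13.0%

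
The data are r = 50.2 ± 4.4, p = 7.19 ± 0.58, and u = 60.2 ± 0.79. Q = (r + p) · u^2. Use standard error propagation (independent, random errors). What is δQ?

Let w = r + p = 57.4. δw = √(δr² + δp²) = √(19.4 + 0.336) = 4.44, so δw/w = 0.0773.
Q is then a monomial in w, u:
δQ/Q = √((δw/w)² + (2·δu/u)²) = √(0.00598 + 0.000689) = 0.0817
Q = 2.08e+05, so δQ = 0.0817 × 2.08e+05 = 17000.

17000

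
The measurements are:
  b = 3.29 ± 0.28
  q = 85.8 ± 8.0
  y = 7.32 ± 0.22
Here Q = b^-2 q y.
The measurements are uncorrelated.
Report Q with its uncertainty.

58.0 ± 11.4

Relative error in a monomial: (δQ/Q)² = Σ (nᵢ · δxᵢ/xᵢ)².
  (-2·δb/b)² = (-2×0.0851)² = 0.0290;  (1·δq/q)² = (1×0.0932)² = 0.00869;  (1·δy/y)² = (1×0.0301)² = 0.000903
δQ/Q = √(0.0386) = 0.196
Q = 58.0, so δQ = 0.196 × 58.0 = 11.4.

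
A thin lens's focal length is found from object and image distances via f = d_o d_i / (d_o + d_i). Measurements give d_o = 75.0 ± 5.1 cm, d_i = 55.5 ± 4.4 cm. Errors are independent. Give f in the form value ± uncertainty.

∂f/∂d_o = (d_i/(d_o+d_i))² = 0.181;  ∂f/∂d_i = (d_o/(d_o+d_i))² = 0.330
δf = √((∂f/∂d_o · δd_o)² + (∂f/∂d_i · δd_i)²) = √(0.851 + 2.11) = 1.72 cm
f = 31.9 cm.

31.9 ± 1.72 cm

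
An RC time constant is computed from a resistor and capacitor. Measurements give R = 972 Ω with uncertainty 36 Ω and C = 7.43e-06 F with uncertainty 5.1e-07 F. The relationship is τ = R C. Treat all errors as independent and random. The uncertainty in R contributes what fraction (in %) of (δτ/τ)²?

(δτ/τ)² = (1·δR/R)² + (1·δC/C)²
  R term: (1×0.0370)² = 0.00137
  C term: (1×0.0686)² = 0.00471
Total = 0.00608. Share from R = 0.00137/0.00608 = 0.225.

22.5%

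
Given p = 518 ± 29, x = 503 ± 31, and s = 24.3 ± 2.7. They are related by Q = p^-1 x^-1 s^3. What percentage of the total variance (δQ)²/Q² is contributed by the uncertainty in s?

(δQ/Q)² = (-1·δp/p)² + (-1·δx/x)² + (3·δs/s)²
  p term: (-1×0.0560)² = 0.00313
  x term: (-1×0.0616)² = 0.00380
  s term: (3×0.111)² = 0.111
Total = 0.118. Share from s = 0.111/0.118 = 0.941.

94.1%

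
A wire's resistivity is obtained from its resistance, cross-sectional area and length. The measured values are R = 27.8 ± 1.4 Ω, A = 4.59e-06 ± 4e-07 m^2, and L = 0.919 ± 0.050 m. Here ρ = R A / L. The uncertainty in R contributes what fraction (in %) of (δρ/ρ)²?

(δρ/ρ)² = (1·δR/R)² + (1·δA/A)² + (-1·δL/L)²
  R term: (1×0.0504)² = 0.00254
  A term: (1×0.0871)² = 0.00759
  L term: (-1×0.0544)² = 0.00296
Total = 0.0131. Share from R = 0.00254/0.0131 = 0.194.

19.4%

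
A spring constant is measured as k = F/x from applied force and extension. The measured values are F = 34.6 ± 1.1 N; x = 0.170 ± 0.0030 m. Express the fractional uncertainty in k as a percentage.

Since k is a product/quotient, work with relative uncertainties:
  (1·δF/F)² = (1×0.0318)² = 0.00101;  (-1·δx/x)² = (-1×0.0176)² = 0.000311
δk/k = √(0.00132) = 0.0364

3.64%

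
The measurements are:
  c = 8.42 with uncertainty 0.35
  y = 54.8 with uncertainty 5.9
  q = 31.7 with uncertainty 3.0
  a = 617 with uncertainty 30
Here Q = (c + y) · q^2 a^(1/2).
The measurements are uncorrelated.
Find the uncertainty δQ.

3.35e+05

Let u = c + y = 63.2. δu = √(δc² + δy²) = √(0.122 + 34.8) = 5.91, so δu/u = 0.0935.
Q is then a monomial in u, q, a:
δQ/Q = √((δu/u)² + (2·δq/q)² + (½·δa/a)²) = √(0.00874 + 0.0358 + 0.000591) = 0.212
Q = 1.58e+06, so δQ = 0.212 × 1.58e+06 = 3.35e+05.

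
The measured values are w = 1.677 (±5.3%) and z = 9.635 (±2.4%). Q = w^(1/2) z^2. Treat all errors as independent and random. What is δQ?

6.59

Since Q is a product/quotient, work with relative uncertainties:
  (½·δw/w)² = (0.5×0.0530)² = 0.000702;  (2·δz/z)² = (2×0.0240)² = 0.00230
δQ/Q = √(0.00301) = 0.0548
Q = 120.2, so δQ = 0.0548 × 120.2 = 6.59.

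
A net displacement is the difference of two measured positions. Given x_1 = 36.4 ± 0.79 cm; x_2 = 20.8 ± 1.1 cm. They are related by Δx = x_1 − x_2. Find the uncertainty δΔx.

Δx is a linear combination, so absolute uncertainties add in quadrature:
  (δx_1)² = 0.624;  (δx_2)² = 1.21
δΔx = √(1.83) = 1.35 cm

1.35 cm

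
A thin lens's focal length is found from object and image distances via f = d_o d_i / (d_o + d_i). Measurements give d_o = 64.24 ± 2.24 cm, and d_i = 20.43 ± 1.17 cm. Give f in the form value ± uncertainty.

∂f/∂d_o = (d_i/(d_o+d_i))² = 0.0582;  ∂f/∂d_i = (d_o/(d_o+d_i))² = 0.576
δf = √((∂f/∂d_o · δd_o)² + (∂f/∂d_i · δd_i)²) = √(0.0170 + 0.454) = 0.686 cm
f = 15.50 cm.

15.50 ± 0.686 cm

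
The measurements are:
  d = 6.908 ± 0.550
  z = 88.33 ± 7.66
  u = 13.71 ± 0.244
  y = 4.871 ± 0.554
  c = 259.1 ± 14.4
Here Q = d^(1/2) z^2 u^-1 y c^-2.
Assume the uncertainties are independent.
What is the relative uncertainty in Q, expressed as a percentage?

Q is a product of powers, so relative uncertainties combine in quadrature:
  (½·δd/d)² = (0.5×0.0796)² = 0.00158;  (2·δz/z)² = (2×0.0867)² = 0.0301;  (-1·δu/u)² = (-1×0.0178)² = 0.000317;  (1·δy/y)² = (1×0.114)² = 0.0129;  (-2·δc/c)² = (-2×0.0556)² = 0.0124
δQ/Q = √(0.0573) = 0.239

23.9%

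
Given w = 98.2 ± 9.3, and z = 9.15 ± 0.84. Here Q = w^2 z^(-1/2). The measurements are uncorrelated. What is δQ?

Relative error in a monomial: (δQ/Q)² = Σ (nᵢ · δxᵢ/xᵢ)².
  (2·δw/w)² = (2×0.0947)² = 0.0359;  (−½·δz/z)² = (-0.5×0.0918)² = 0.00211
δQ/Q = √(0.0380) = 0.195
Q = 3190, so δQ = 0.195 × 3190 = 621.

621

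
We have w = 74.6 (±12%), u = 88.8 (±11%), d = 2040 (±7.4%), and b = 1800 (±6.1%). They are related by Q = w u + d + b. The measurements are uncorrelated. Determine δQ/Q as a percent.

Let p = w·u = 6620. δp/p = √((1·δw/w)² + (1·δu/u)²) = √(0.0144 + 0.0121) = 0.163, so δp = 1080.
Q = p + d + b: δQ = √(δp² + δd² + δb²) = √(1.16e+06 + 22800 + 12100) = 1090
Q = 10500, so δQ/Q = 1090/10500 = 0.105.

10.5%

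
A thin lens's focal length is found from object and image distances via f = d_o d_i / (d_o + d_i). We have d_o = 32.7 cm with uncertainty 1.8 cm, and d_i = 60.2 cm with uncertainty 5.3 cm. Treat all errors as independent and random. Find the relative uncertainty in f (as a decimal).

∂f/∂d_o = (d_i/(d_o+d_i))² = 0.420;  ∂f/∂d_i = (d_o/(d_o+d_i))² = 0.124
δf = √((∂f/∂d_o · δd_o)² + (∂f/∂d_i · δd_i)²) = √(0.571 + 0.431) = 1.00 cm
f = 21.2 cm, so δf/f = 1.00/21.2 = 0.0473.

0.0473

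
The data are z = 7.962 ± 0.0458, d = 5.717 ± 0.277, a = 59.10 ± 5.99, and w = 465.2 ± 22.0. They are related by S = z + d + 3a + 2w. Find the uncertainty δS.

47.5

Absolute uncertainties add in quadrature for a linear combination:
  (δz)² = 0.00210;  (δd)² = 0.0767;  (3·δa)² = 323;  (2·δw)² = 1940
δS = √(2260) = 47.5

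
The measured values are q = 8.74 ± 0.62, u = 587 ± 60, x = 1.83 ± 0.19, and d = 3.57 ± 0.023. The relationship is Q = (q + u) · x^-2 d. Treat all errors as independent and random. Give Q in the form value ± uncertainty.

Let w = q + u = 596. δw = √(δq² + δu²) = √(0.384 + 3600) = 60.0, so δw/w = 0.101.
Q is then a monomial in w, x, d:
δQ/Q = √((δw/w)² + (-2·δx/x)² + (1·δd/d)²) = √(0.0101 + 0.0431 + 4.15e-05) = 0.231
Q = 635, so δQ = 0.231 × 635 = 147.

635 ± 147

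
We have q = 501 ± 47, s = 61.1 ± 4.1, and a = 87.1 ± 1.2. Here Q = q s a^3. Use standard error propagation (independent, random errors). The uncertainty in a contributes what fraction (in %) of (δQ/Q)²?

11.4%

(δQ/Q)² = (1·δq/q)² + (1·δs/s)² + (3·δa/a)²
  q term: (1×0.0938)² = 0.00880
  s term: (1×0.0671)² = 0.00450
  a term: (3×0.0138)² = 0.00171
Total = 0.0150. Share from a = 0.00171/0.0150 = 0.114.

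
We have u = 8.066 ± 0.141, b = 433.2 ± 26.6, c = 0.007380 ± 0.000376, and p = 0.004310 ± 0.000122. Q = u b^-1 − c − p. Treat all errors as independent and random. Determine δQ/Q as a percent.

Let w = u·b^-1 = 0.01862. δw/w = √((1·δu/u)² + (-1·δb/b)²) = √(0.000306 + 0.00377) = 0.0638, so δw = 0.00119.
Q = w − c − p: δQ = √(δw² + δc² + δp²) = √(1.41e-06 + 1.41e-07 + 1.49e-08) = 0.00125
Q = 0.006930, so δQ/Q = 0.00125/0.006930 = 0.181.

18.1%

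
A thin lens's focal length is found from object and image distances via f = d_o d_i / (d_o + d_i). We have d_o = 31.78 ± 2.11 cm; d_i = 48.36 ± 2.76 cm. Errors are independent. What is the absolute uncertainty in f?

0.882 cm

∂f/∂d_o = (d_i/(d_o+d_i))² = 0.364;  ∂f/∂d_i = (d_o/(d_o+d_i))² = 0.157
δf = √((∂f/∂d_o · δd_o)² + (∂f/∂d_i · δd_i)²) = √(0.590 + 0.188) = 0.882 cm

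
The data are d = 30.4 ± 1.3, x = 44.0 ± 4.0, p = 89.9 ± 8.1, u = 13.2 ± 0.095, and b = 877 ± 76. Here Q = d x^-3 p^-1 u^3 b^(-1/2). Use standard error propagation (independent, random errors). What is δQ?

Q is a product of powers, so relative uncertainties combine in quadrature:
  (1·δd/d)² = (1×0.0428)² = 0.00183;  (-3·δx/x)² = (-3×0.0909)² = 0.0744;  (-1·δp/p)² = (-1×0.0901)² = 0.00812;  (3·δu/u)² = (3×0.00720)² = 0.000466;  (−½·δb/b)² = (-0.5×0.0867)² = 0.00188
δQ/Q = √(0.0867) = 0.294
Q = 0.000308, so δQ = 0.294 × 0.000308 = 9.08e-05.

9.08e-05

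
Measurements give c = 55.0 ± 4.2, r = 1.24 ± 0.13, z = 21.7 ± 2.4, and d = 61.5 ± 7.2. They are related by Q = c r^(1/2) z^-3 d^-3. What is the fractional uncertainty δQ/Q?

Each factor contributes (exponent × relative error)² to (δQ/Q)²:
  (1·δc/c)² = (1×0.0764)² = 0.00583;  (½·δr/r)² = (0.5×0.105)² = 0.00275;  (-3·δz/z)² = (-3×0.111)² = 0.110;  (-3·δd/d)² = (-3×0.117)² = 0.123
δQ/Q = √(0.242) = 0.492

0.492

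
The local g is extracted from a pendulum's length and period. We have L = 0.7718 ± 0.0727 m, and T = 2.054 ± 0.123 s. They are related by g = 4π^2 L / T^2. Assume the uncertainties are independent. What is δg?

For a monomial g ∝ L, T^-2, fractional errors add in quadrature:
  (1·δL/L)² = (1×0.0942)² = 0.00887;  (-2·δT/T)² = (-2×0.0599)² = 0.0143
δg/g = √(0.0232) = 0.152
g = 7.222 m/s^2, so δg = 0.152 × 7.222 = 1.10 m/s^2.

1.10 m/s^2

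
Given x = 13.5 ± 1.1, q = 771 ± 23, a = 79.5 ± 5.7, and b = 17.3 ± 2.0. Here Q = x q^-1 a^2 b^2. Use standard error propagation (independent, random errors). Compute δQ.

9460

Since Q is a product/quotient, work with relative uncertainties:
  (1·δx/x)² = (1×0.0815)² = 0.00664;  (-1·δq/q)² = (-1×0.0298)² = 0.000890;  (2·δa/a)² = (2×0.0717)² = 0.0206;  (2·δb/b)² = (2×0.116)² = 0.0535
δQ/Q = √(0.0816) = 0.286
Q = 33100, so δQ = 0.286 × 33100 = 9460.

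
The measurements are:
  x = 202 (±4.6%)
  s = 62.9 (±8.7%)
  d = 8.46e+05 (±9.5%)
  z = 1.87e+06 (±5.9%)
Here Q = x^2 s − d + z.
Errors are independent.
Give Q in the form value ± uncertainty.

Let p = x^2·s = 2.57e+06. δp/p = √((2·δx/x)² + (1·δs/s)²) = √(0.00846 + 0.00757) = 0.127, so δp = 3.25e+05.
Q = p − d + z: δQ = √(δp² + δd² + δz²) = √(1.06e+11 + 6.46e+09 + 1.22e+10) = 3.52e+05
Q = 3.59e+06.

(3.59 ± 0.352) × 10^6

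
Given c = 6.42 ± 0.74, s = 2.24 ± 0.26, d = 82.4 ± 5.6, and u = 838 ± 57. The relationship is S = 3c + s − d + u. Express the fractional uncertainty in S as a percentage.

7.38%

Absolute uncertainties add in quadrature for a linear combination:
  (3·δc)² = 4.93;  (δs)² = 0.0676;  (δd)² = 31.4;  (δu)² = 3250
δS = √(3290) = 57.3
S = 777, so δS/S = 57.3/777 = 0.0738.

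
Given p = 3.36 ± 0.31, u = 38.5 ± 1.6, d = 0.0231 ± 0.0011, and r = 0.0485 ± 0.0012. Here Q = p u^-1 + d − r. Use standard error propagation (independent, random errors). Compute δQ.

0.00898

Let w = p·u^-1 = 0.0873. δw/w = √((1·δp/p)² + (-1·δu/u)²) = √(0.00851 + 0.00173) = 0.101, so δw = 0.00883.
Q = w + d − r: δQ = √(δw² + δd² + δr²) = √(7.8e-05 + 1.21e-06 + 1.44e-06) = 0.00898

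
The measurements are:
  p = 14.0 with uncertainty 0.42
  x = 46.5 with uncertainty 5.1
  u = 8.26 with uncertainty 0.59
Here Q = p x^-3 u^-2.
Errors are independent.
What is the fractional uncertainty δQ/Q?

For a monomial Q ∝ p, x^-3, u^-2, fractional errors add in quadrature:
  (1·δp/p)² = (1×0.0300)² = 0.000900;  (-3·δx/x)² = (-3×0.110)² = 0.108;  (-2·δu/u)² = (-2×0.0714)² = 0.0204
δQ/Q = √(0.130) = 0.360

0.360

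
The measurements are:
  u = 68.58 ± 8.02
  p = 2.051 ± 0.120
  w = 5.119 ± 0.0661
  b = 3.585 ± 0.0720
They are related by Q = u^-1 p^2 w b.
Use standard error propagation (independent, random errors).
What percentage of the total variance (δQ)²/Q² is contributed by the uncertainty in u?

(δQ/Q)² = (-1·δu/u)² + (2·δp/p)² + (1·δw/w)² + (1·δb/b)²
  u term: (-1×0.117)² = 0.0137
  p term: (2×0.0585)² = 0.0137
  w term: (1×0.0129)² = 0.000167
  b term: (1×0.0201)² = 0.000403
Total = 0.0279. Share from u = 0.0137/0.0279 = 0.489.

48.9%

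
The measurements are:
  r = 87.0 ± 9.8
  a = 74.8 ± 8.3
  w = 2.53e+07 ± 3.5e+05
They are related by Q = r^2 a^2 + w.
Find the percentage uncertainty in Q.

19.8%

Let p = r^2·a^2 = 4.23e+07. δp/p = √((2·δr/r)² + (2·δa/a)²) = √(0.0508 + 0.0493) = 0.316, so δp = 1.34e+07.
Q = p + w: δQ = √(δp² + δw²) = √(1.79e+14 + 1.22e+11) = 1.34e+07
Q = 6.76e+07, so δQ/Q = 1.34e+07/6.76e+07 = 0.198.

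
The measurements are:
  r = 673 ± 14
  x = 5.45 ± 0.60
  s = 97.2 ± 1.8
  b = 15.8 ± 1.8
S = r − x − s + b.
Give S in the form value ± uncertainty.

For a sum/difference, combine absolute errors in quadrature:
  (δr)² = 196;  (δx)² = 0.360;  (δs)² = 3.24;  (δb)² = 3.24
δS = √(203) = 14.2
S = 586.

586 ± 14.2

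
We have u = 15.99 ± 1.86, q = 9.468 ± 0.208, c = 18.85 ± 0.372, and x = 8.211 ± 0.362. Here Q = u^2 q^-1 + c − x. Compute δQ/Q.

Let p = u^2·q^-1 = 27.00. δp/p = √((2·δu/u)² + (-1·δq/q)²) = √(0.0541 + 0.000483) = 0.234, so δp = 6.31.
Q = p + c − x: δQ = √(δp² + δc² + δx²) = √(39.8 + 0.138 + 0.131) = 6.33
Q = 37.64, so δQ/Q = 6.33/37.64 = 0.168.

0.168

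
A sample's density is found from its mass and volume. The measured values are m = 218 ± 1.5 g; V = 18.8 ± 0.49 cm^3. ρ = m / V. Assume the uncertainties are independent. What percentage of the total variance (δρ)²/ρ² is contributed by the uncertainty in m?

(δρ/ρ)² = (1·δm/m)² + (-1·δV/V)²
  m term: (1×0.00688)² = 4.73e-05
  V term: (-1×0.0261)² = 0.000679
Total = 0.000727. Share from m = 4.73e-05/0.000727 = 0.0652.

6.52%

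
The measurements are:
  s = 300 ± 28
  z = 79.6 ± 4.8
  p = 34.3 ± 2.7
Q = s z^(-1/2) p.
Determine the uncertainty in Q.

145

Since Q is a product/quotient, work with relative uncertainties:
  (1·δs/s)² = (1×0.0933)² = 0.00871;  (−½·δz/z)² = (-0.5×0.0603)² = 0.000909;  (1·δp/p)² = (1×0.0787)² = 0.00620
δQ/Q = √(0.0158) = 0.126
Q = 1150, so δQ = 0.126 × 1150 = 145.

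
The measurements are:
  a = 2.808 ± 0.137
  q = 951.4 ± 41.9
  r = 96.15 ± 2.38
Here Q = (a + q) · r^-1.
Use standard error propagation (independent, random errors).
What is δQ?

Let u = a + q = 954.2. δu = √(δa² + δq²) = √(0.0188 + 1760) = 41.9, so δu/u = 0.0439.
Q is then a monomial in u, r:
δQ/Q = √((δu/u)² + (-1·δr/r)²) = √(0.00193 + 0.000613) = 0.0504
Q = 9.924, so δQ = 0.0504 × 9.924 = 0.500.

0.500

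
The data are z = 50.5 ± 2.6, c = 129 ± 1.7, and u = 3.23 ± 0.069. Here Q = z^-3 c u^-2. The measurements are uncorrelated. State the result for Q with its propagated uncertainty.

Q is a product of powers, so relative uncertainties combine in quadrature:
  (-3·δz/z)² = (-3×0.0515)² = 0.0239;  (1·δc/c)² = (1×0.0132)² = 0.000174;  (-2·δu/u)² = (-2×0.0214)² = 0.00183
δQ/Q = √(0.0259) = 0.161
Q = 9.6e-05, so δQ = 0.161 × 9.6e-05 = 1.54e-05.

(9.60 ± 1.54) × 10^-5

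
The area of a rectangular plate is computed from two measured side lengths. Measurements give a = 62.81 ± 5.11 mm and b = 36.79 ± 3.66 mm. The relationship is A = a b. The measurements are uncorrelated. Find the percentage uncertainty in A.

12.9%

Relative error in a monomial: (δA/A)² = Σ (nᵢ · δxᵢ/xᵢ)².
  (1·δa/a)² = (1×0.0814)² = 0.00662;  (1·δb/b)² = (1×0.0995)² = 0.00990
δA/A = √(0.0165) = 0.129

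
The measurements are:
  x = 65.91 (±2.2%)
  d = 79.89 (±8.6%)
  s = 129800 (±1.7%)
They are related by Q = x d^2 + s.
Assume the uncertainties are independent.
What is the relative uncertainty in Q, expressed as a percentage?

Let p = x·d^2 = 420700. δp/p = √((1·δx/x)² + (2·δd/d)²) = √(0.000484 + 0.0296) = 0.173, so δp = 72900.
Q = p + s: δQ = √(δp² + δs²) = √(5.32e+09 + 4.87e+06) = 73000
Q = 550500, so δQ/Q = 73000/550500 = 0.133.

13.3%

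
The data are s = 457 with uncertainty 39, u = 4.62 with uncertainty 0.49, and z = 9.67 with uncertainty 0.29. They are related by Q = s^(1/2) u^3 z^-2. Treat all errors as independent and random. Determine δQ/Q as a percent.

32.7%

For a monomial Q ∝ s^(1/2), u^3, z^-2, fractional errors add in quadrature:
  (½·δs/s)² = (0.5×0.0853)² = 0.00182;  (3·δu/u)² = (3×0.106)² = 0.101;  (-2·δz/z)² = (-2×0.0300)² = 0.00360
δQ/Q = √(0.107) = 0.327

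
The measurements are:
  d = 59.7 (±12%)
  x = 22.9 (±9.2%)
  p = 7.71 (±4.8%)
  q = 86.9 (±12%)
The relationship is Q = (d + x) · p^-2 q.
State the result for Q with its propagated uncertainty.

Let u = d + x = 82.6. δu = √(δd² + δx²) = √(51.3 + 4.44) = 7.47, so δu/u = 0.0904.
Q is then a monomial in u, p, q:
δQ/Q = √((δu/u)² + (-2·δp/p)² + (1·δq/q)²) = √(0.00817 + 0.00922 + 0.0144) = 0.178
Q = 121, so δQ = 0.178 × 121 = 21.5.

121 ± 21.5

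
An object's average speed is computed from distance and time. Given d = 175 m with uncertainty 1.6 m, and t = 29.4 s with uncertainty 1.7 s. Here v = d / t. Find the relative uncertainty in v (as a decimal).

Products/powers → add relative errors in quadrature, weighted by exponent:
  (1·δd/d)² = (1×0.00914)² = 8.36e-05;  (-1·δt/t)² = (-1×0.0578)² = 0.00334
δv/v = √(0.00343) = 0.0585

0.0585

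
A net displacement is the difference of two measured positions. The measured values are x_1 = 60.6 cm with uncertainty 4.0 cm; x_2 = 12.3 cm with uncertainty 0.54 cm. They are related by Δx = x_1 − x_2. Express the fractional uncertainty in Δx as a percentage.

8.36%

Each term contributes (cᵢ δxᵢ)² to (δΔx)²:
  (δx_1)² = 16.0;  (δx_2)² = 0.292
δΔx = √(16.3) = 4.04 cm
Δx = 48.3 cm, so δΔx/Δx = 4.04/48.3 = 0.0836.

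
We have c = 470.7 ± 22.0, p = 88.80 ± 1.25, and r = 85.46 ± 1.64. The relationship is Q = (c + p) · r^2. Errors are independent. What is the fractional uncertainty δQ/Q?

0.0550

Let u = c + p = 559.5. δu = √(δc² + δp²) = √(484 + 1.56) = 22.0, so δu/u = 0.0394.
Q is then a monomial in u, r:
δQ/Q = √((δu/u)² + (2·δr/r)²) = √(0.00155 + 0.00147) = 0.0550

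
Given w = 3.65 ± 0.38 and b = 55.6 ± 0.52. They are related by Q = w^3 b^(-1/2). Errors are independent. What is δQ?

For a monomial Q ∝ w^3, b^(-1/2), fractional errors add in quadrature:
  (3·δw/w)² = (3×0.104)² = 0.0975;  (−½·δb/b)² = (-0.5×0.00935)² = 2.19e-05
δQ/Q = √(0.0976) = 0.312
Q = 6.52, so δQ = 0.312 × 6.52 = 2.04.

2.04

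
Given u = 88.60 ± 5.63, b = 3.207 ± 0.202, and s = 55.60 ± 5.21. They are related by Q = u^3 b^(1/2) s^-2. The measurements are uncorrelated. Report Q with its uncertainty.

402.9 ± 108

For a monomial Q ∝ u^3, b^(1/2), s^-2, fractional errors add in quadrature:
  (3·δu/u)² = (3×0.0635)² = 0.0363;  (½·δb/b)² = (0.5×0.0630)² = 0.000992;  (-2·δs/s)² = (-2×0.0937)² = 0.0351
δQ/Q = √(0.0725) = 0.269
Q = 402.9, so δQ = 0.269 × 402.9 = 108.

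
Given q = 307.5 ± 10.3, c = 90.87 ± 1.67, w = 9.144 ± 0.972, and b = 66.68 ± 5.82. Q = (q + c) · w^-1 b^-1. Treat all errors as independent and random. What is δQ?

Let u = q + c = 398.4. δu = √(δq² + δc²) = √(106 + 2.79) = 10.4, so δu/u = 0.0262.
Q is then a monomial in u, w, b:
δQ/Q = √((δu/u)² + (-1·δw/w)² + (-1·δb/b)²) = √(0.000686 + 0.0113 + 0.00762) = 0.140
Q = 0.6534, so δQ = 0.140 × 0.6534 = 0.0915.

0.0915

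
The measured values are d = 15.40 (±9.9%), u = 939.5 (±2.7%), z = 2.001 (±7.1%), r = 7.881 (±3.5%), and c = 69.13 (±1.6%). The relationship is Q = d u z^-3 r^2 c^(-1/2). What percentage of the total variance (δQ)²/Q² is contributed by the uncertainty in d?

16.1%

(δQ/Q)² = (1·δd/d)² + (1·δu/u)² + (-3·δz/z)² + (2·δr/r)² + (−½·δc/c)²
  d term: (1×0.0990)² = 0.00980
  u term: (1×0.0270)² = 0.000729
  z term: (-3×0.0710)² = 0.0454
  r term: (2×0.0350)² = 0.00490
  c term: (-0.5×0.0160)² = 6.4e-05
Total = 0.0609. Share from d = 0.00980/0.0609 = 0.161.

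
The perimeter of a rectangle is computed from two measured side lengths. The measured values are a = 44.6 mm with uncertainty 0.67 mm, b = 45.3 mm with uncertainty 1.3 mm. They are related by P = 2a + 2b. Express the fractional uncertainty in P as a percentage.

Absolute uncertainties add in quadrature for a linear combination:
  (2·δa)² = 1.80;  (2·δb)² = 6.76
δP = √(8.56) = 2.92 mm
P = 180 mm, so δP/P = 2.92/180 = 0.0163.

1.63%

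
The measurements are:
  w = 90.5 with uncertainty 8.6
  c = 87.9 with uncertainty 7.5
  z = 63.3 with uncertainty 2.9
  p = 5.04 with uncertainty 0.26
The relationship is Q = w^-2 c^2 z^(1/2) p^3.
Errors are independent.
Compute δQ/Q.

0.300

Since Q is a product/quotient, work with relative uncertainties:
  (-2·δw/w)² = (-2×0.0950)² = 0.0361;  (2·δc/c)² = (2×0.0853)² = 0.0291;  (½·δz/z)² = (0.5×0.0458)² = 0.000525;  (3·δp/p)² = (3×0.0516)² = 0.0240
δQ/Q = √(0.0897) = 0.300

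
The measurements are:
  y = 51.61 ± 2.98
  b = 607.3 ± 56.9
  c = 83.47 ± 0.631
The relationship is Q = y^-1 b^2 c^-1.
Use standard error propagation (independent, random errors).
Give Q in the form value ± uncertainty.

Since Q is a product/quotient, work with relative uncertainties:
  (-1·δy/y)² = (-1×0.0577)² = 0.00333;  (2·δb/b)² = (2×0.0937)² = 0.0351;  (-1·δc/c)² = (-1×0.00756)² = 5.71e-05
δQ/Q = √(0.0385) = 0.196
Q = 85.61, so δQ = 0.196 × 85.61 = 16.8.

85.61 ± 16.8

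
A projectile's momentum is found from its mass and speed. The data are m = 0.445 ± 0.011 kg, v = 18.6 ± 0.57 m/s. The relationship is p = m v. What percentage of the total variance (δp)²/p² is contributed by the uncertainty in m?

(δp/p)² = (1·δm/m)² + (1·δv/v)²
  m term: (1×0.0247)² = 0.000611
  v term: (1×0.0306)² = 0.000939
Total = 0.00155. Share from m = 0.000611/0.00155 = 0.394.

39.4%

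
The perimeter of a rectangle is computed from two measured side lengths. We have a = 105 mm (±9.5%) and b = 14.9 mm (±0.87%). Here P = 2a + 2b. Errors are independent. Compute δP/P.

Absolute uncertainties add in quadrature for a linear combination:
  (2·δa)² = 398;  (2·δb)² = 0.0672
δP = √(398) = 20.0 mm
P = 240 mm, so δP/P = 20.0/240 = 0.0832.

0.0832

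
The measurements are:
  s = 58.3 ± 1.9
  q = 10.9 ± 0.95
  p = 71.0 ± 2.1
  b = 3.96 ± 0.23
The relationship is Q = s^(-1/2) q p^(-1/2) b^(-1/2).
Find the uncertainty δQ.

Since Q is a product/quotient, work with relative uncertainties:
  (−½·δs/s)² = (-0.5×0.0326)² = 0.000266;  (1·δq/q)² = (1×0.0872)² = 0.00760;  (−½·δp/p)² = (-0.5×0.0296)² = 0.000219;  (−½·δb/b)² = (-0.5×0.0581)² = 0.000843
δQ/Q = √(0.00892) = 0.0945
Q = 0.0851, so δQ = 0.0945 × 0.0851 = 0.00804.

0.00804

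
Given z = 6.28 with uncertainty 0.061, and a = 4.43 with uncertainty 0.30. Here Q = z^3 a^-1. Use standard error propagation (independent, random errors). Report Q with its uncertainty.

Each factor contributes (exponent × relative error)² to (δQ/Q)²:
  (3·δz/z)² = (3×0.00971)² = 0.000849;  (-1·δa/a)² = (-1×0.0677)² = 0.00459
δQ/Q = √(0.00544) = 0.0737
Q = 55.9, so δQ = 0.0737 × 55.9 = 4.12.

55.9 ± 4.12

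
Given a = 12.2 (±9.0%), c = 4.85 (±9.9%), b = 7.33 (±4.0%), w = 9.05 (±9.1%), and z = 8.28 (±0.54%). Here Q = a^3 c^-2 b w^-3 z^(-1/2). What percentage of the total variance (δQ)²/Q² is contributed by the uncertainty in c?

(δQ/Q)² = (3·δa/a)² + (-2·δc/c)² + (1·δb/b)² + (-3·δw/w)² + (−½·δz/z)²
  a term: (3×0.0900)² = 0.0729
  c term: (-2×0.0990)² = 0.0392
  b term: (1×0.0400)² = 0.00160
  w term: (-3×0.0910)² = 0.0745
  z term: (-0.5×0.00540)² = 7.29e-06
Total = 0.188. Share from c = 0.0392/0.188 = 0.208.

20.8%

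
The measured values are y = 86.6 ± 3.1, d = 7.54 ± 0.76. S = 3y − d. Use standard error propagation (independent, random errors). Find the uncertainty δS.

Sums and differences: (δS)² = Σ (cᵢ δxᵢ)².
  (3·δy)² = 86.5;  (δd)² = 0.578
δS = √(87.1) = 9.33

9.33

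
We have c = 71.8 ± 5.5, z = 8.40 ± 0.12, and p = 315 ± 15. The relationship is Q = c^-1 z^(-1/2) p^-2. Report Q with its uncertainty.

(4.84 ± 0.593) × 10^-8

Relative error in a monomial: (δQ/Q)² = Σ (nᵢ · δxᵢ/xᵢ)².
  (-1·δc/c)² = (-1×0.0766)² = 0.00587;  (−½·δz/z)² = (-0.5×0.0143)² = 5.1e-05;  (-2·δp/p)² = (-2×0.0476)² = 0.00907
δQ/Q = √(0.0150) = 0.122
Q = 4.84e-08, so δQ = 0.122 × 4.84e-08 = 5.93e-09.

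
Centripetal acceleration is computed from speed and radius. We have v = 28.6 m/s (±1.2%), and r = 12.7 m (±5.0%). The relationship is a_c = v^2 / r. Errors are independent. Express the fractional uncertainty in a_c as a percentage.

For a monomial a_c ∝ v^2, r^-1, fractional errors add in quadrature:
  (2·δv/v)² = (2×0.0120)² = 0.000576;  (-1·δr/r)² = (-1×0.0500)² = 0.00250
δa_c/a_c = √(0.00308) = 0.0555

5.55%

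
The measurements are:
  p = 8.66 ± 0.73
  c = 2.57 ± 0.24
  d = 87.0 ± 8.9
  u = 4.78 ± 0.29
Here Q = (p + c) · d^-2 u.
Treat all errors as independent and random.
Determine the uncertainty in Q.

Let w = p + c = 11.2. δw = √(δp² + δc²) = √(0.533 + 0.0576) = 0.768, so δw/w = 0.0684.
Q is then a monomial in w, d, u:
δQ/Q = √((δw/w)² + (-2·δd/d)² + (1·δu/u)²) = √(0.00468 + 0.0419 + 0.00368) = 0.224
Q = 0.00709, so δQ = 0.224 × 0.00709 = 0.00159.

0.00159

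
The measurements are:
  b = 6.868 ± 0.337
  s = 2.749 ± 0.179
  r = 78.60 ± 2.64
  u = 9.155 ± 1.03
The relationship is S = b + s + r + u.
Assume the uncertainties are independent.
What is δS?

Sums and differences: (δS)² = Σ (cᵢ δxᵢ)².
  (δb)² = 0.114;  (δs)² = 0.0320;  (δr)² = 6.97;  (δu)² = 1.06
δS = √(8.18) = 2.86

2.86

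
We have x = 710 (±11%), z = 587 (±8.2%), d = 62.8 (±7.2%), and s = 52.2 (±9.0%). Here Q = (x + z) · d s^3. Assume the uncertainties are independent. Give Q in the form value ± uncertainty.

(1.16 ± 0.334) × 10^10

Let u = x + z = 1300. δu = √(δx² + δz²) = √(6100 + 2320) = 91.7, so δu/u = 0.0707.
Q is then a monomial in u, d, s:
δQ/Q = √((δu/u)² + (1·δd/d)² + (3·δs/s)²) = √(0.00500 + 0.00518 + 0.0729) = 0.288
Q = 1.16e+10, so δQ = 0.288 × 1.16e+10 = 3.34e+09.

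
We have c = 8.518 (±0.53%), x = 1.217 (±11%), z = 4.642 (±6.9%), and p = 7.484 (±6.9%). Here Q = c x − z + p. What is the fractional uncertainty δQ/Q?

0.0979

Let w = c·x = 10.37. δw/w = √((1·δc/c)² + (1·δx/x)²) = √(2.81e-05 + 0.0121) = 0.110, so δw = 1.14.
Q = w − z + p: δQ = √(δw² + δz² + δp²) = √(1.30 + 0.103 + 0.267) = 1.29
Q = 13.21, so δQ/Q = 1.29/13.21 = 0.0979.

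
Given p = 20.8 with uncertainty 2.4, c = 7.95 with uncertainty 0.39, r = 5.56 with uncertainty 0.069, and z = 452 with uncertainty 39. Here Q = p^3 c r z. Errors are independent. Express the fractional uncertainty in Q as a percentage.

36.0%

Relative error in a monomial: (δQ/Q)² = Σ (nᵢ · δxᵢ/xᵢ)².
  (3·δp/p)² = (3×0.115)² = 0.120;  (1·δc/c)² = (1×0.0491)² = 0.00241;  (1·δr/r)² = (1×0.0124)² = 0.000154;  (1·δz/z)² = (1×0.0863)² = 0.00744
δQ/Q = √(0.130) = 0.360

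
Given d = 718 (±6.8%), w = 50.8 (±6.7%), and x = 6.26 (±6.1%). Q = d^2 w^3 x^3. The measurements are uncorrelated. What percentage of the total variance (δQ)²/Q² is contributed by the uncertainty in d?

20.0%

(δQ/Q)² = (2·δd/d)² + (3·δw/w)² + (3·δx/x)²
  d term: (2×0.0680)² = 0.0185
  w term: (3×0.0670)² = 0.0404
  x term: (3×0.0610)² = 0.0335
Total = 0.0924. Share from d = 0.0185/0.0924 = 0.200.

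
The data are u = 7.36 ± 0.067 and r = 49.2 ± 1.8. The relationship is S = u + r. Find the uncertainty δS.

Each term contributes (cᵢ δxᵢ)² to (δS)²:
  (δu)² = 0.00449;  (δr)² = 3.24
δS = √(3.24) = 1.80

1.80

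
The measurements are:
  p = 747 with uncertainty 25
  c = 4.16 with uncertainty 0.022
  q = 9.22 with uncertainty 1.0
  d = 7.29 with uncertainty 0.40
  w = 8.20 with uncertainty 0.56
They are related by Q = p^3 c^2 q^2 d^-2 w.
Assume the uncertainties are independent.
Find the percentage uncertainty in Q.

27.2%

Since Q is a product/quotient, work with relative uncertainties:
  (3·δp/p)² = (3×0.0335)² = 0.0101;  (2·δc/c)² = (2×0.00529)² = 0.000112;  (2·δq/q)² = (2×0.108)² = 0.0471;  (-2·δd/d)² = (-2×0.0549)² = 0.0120;  (1·δw/w)² = (1×0.0683)² = 0.00466
δQ/Q = √(0.0740) = 0.272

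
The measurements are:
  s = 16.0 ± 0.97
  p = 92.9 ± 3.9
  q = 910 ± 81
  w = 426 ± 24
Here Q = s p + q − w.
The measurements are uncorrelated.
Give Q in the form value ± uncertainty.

Let h = s·p = 1490. δh/h = √((1·δs/s)² + (1·δp/p)²) = √(0.00368 + 0.00176) = 0.0737, so δh = 110.
Q = h + q − w: δQ = √(δh² + δq² + δw²) = √(12000 + 6560 + 576) = 138
Q = 1970.

1970 ± 138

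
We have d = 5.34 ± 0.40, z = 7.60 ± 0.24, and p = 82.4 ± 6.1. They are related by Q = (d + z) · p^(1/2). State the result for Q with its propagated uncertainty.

Let u = d + z = 12.9. δu = √(δd² + δz²) = √(0.160 + 0.0576) = 0.466, so δu/u = 0.0360.
Q is then a monomial in u, p:
δQ/Q = √((δu/u)² + (½·δp/p)²) = √(0.00130 + 0.00137) = 0.0517
Q = 117, so δQ = 0.0517 × 117 = 6.07.

117 ± 6.07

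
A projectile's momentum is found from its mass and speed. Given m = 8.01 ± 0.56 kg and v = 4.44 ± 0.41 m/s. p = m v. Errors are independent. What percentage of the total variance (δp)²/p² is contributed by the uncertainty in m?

36.4%

(δp/p)² = (1·δm/m)² + (1·δv/v)²
  m term: (1×0.0699)² = 0.00489
  v term: (1×0.0923)² = 0.00853
Total = 0.0134. Share from m = 0.00489/0.0134 = 0.364.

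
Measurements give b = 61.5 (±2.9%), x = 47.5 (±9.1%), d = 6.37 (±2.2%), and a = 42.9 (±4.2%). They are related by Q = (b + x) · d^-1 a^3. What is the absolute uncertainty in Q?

Let u = b + x = 109. δu = √(δb² + δx²) = √(3.18 + 18.7) = 4.68, so δu/u = 0.0429.
Q is then a monomial in u, d, a:
δQ/Q = √((δu/u)² + (-1·δd/d)² + (3·δa/a)²) = √(0.00184 + 0.000484 + 0.0159) = 0.135
Q = 1.35e+06, so δQ = 0.135 × 1.35e+06 = 1.82e+05.

1.82e+05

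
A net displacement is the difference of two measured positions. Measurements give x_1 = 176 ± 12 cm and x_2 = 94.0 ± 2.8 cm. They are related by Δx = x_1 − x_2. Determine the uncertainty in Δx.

12.3 cm

Sums and differences: (δΔx)² = Σ (cᵢ δxᵢ)².
  (δx_1)² = 144;  (δx_2)² = 7.84
δΔx = √(152) = 12.3 cm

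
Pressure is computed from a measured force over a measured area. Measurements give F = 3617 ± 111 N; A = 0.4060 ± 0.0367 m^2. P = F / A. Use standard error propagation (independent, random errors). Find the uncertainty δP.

850 Pa

Each factor contributes (exponent × relative error)² to (δP/P)²:
  (1·δF/F)² = (1×0.0307)² = 0.000942;  (-1·δA/A)² = (-1×0.0904)² = 0.00817
δP/P = √(0.00911) = 0.0955
P = 8909 Pa, so δP = 0.0955 × 8909 = 850 Pa.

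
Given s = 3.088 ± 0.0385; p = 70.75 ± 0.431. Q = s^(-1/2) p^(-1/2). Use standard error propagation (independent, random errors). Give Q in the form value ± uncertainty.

Products/powers → add relative errors in quadrature, weighted by exponent:
  (−½·δs/s)² = (-0.5×0.0125)² = 3.89e-05;  (−½·δp/p)² = (-0.5×0.00609)² = 9.28e-06
δQ/Q = √(4.81e-05) = 0.00694
Q = 0.06765, so δQ = 0.00694 × 0.06765 = 0.000469.

0.06765 ± 0.000469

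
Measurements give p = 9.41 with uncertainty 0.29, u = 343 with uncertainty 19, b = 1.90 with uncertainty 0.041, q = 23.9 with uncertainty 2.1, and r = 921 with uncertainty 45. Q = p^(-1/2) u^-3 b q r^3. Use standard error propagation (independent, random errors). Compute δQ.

68.7

Products/powers → add relative errors in quadrature, weighted by exponent:
  (−½·δp/p)² = (-0.5×0.0308)² = 0.000237;  (-3·δu/u)² = (-3×0.0554)² = 0.0276;  (1·δb/b)² = (1×0.0216)² = 0.000466;  (1·δq/q)² = (1×0.0879)² = 0.00772;  (3·δr/r)² = (3×0.0489)² = 0.0215
δQ/Q = √(0.0575) = 0.240
Q = 287, so δQ = 0.240 × 287 = 68.7.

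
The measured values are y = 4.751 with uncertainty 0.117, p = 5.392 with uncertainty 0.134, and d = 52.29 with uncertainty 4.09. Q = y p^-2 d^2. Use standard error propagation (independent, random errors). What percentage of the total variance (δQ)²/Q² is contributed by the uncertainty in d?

88.8%

(δQ/Q)² = (1·δy/y)² + (-2·δp/p)² + (2·δd/d)²
  y term: (1×0.0246)² = 0.000606
  p term: (-2×0.0249)² = 0.00247
  d term: (2×0.0782)² = 0.0245
Total = 0.0275. Share from d = 0.0245/0.0275 = 0.888.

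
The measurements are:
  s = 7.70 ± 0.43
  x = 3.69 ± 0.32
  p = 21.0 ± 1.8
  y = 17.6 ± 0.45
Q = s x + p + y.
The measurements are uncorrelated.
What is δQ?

3.47

Let w = s·x = 28.4. δw/w = √((1·δs/s)² + (1·δx/x)²) = √(0.00312 + 0.00752) = 0.103, so δw = 2.93.
Q = w + p + y: δQ = √(δw² + δp² + δy²) = √(8.59 + 3.24 + 0.203) = 3.47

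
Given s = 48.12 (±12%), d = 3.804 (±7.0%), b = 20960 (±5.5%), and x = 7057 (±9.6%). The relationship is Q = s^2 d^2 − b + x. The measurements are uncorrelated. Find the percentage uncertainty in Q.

48.0%

Let p = s^2·d^2 = 33510. δp/p = √((2·δs/s)² + (2·δd/d)²) = √(0.0576 + 0.0196) = 0.278, so δp = 9310.
Q = p − b + x: δQ = √(δp² + δb² + δx²) = √(8.67e+07 + 1.33e+06 + 4.59e+05) = 9410
Q = 19600, so δQ/Q = 9410/19600 = 0.480.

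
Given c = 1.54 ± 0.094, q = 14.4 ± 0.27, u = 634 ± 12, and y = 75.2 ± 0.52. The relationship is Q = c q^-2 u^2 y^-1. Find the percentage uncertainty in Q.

8.13%

For a monomial Q ∝ c, q^-2, u^2, y^-1, fractional errors add in quadrature:
  (1·δc/c)² = (1×0.0610)² = 0.00373;  (-2·δq/q)² = (-2×0.0187)² = 0.00141;  (2·δu/u)² = (2×0.0189)² = 0.00143;  (-1·δy/y)² = (-1×0.00691)² = 4.78e-05
δQ/Q = √(0.00661) = 0.0813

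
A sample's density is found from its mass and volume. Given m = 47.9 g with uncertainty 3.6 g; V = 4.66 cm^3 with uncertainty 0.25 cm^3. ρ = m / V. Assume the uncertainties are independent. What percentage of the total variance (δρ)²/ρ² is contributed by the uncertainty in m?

(δρ/ρ)² = (1·δm/m)² + (-1·δV/V)²
  m term: (1×0.0752)² = 0.00565
  V term: (-1×0.0536)² = 0.00288
Total = 0.00853. Share from m = 0.00565/0.00853 = 0.662.

66.2%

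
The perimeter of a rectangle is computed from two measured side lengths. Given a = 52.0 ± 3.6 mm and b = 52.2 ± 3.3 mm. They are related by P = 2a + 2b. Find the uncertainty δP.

9.77 mm

Sums and differences: (δP)² = Σ (cᵢ δxᵢ)².
  (2·δa)² = 51.8;  (2·δb)² = 43.6
δP = √(95.4) = 9.77 mm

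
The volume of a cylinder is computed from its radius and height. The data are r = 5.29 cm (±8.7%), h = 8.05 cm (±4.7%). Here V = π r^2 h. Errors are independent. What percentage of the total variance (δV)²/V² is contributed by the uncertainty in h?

(δV/V)² = (2·δr/r)² + (1·δh/h)²
  r term: (2×0.0870)² = 0.0303
  h term: (1×0.0470)² = 0.00221
Total = 0.0325. Share from h = 0.00221/0.0325 = 0.0680.

6.80%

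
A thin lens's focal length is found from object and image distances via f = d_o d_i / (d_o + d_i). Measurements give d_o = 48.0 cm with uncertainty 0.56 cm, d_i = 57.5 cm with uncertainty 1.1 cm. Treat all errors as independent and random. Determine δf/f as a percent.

∂f/∂d_o = (d_i/(d_o+d_i))² = 0.297;  ∂f/∂d_i = (d_o/(d_o+d_i))² = 0.207
δf = √((∂f/∂d_o · δd_o)² + (∂f/∂d_i · δd_i)²) = √(0.0277 + 0.0518) = 0.282 cm
f = 26.2 cm, so δf/f = 0.282/26.2 = 0.0108.

1.08%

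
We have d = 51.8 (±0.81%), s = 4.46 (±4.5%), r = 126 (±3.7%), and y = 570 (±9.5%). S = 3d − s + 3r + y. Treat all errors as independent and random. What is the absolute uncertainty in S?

55.9

S is a linear combination, so absolute uncertainties add in quadrature:
  (3·δd)² = 1.58;  (δs)² = 0.0403;  (3·δr)² = 196;  (δy)² = 2930
δS = √(3130) = 55.9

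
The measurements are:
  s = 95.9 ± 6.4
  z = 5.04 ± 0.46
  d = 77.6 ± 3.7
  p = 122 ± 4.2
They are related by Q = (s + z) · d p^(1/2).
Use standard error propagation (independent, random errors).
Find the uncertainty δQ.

7030

Let u = s + z = 101. δu = √(δs² + δz²) = √(41.0 + 0.212) = 6.42, so δu/u = 0.0636.
Q is then a monomial in u, d, p:
δQ/Q = √((δu/u)² + (1·δd/d)² + (½·δp/p)²) = √(0.00404 + 0.00227 + 0.000296) = 0.0813
Q = 86500, so δQ = 0.0813 × 86500 = 7030.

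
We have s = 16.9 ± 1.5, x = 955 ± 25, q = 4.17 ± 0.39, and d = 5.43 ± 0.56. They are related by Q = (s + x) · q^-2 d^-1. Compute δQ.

Let u = s + x = 972. δu = √(δs² + δx²) = √(2.25 + 625) = 25.0, so δu/u = 0.0258.
Q is then a monomial in u, q, d:
δQ/Q = √((δu/u)² + (-2·δq/q)² + (-1·δd/d)²) = √(0.000664 + 0.0350 + 0.0106) = 0.215
Q = 10.3, so δQ = 0.215 × 10.3 = 2.21.

2.21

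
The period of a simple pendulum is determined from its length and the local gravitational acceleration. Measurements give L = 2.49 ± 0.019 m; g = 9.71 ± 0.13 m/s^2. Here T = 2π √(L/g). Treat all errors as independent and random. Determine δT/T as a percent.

0.771%

T is a product of powers, so relative uncertainties combine in quadrature:
  (½·δL/L)² = (0.5×0.00763)² = 1.46e-05;  (−½·δg/g)² = (-0.5×0.0134)² = 4.48e-05
δT/T = √(5.94e-05) = 0.00771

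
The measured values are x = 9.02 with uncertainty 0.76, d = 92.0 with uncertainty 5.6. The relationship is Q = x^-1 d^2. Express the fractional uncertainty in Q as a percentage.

Each factor contributes (exponent × relative error)² to (δQ/Q)²:
  (-1·δx/x)² = (-1×0.0843)² = 0.00710;  (2·δd/d)² = (2×0.0609)² = 0.0148
δQ/Q = √(0.0219) = 0.148

14.8%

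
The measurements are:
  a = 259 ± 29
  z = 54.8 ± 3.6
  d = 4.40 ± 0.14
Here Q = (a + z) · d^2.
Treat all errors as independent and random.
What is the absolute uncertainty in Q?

Let u = a + z = 314. δu = √(δa² + δz²) = √(841 + 13.0) = 29.2, so δu/u = 0.0931.
Q is then a monomial in u, d:
δQ/Q = √((δu/u)² + (2·δd/d)²) = √(0.00867 + 0.00405) = 0.113
Q = 6080, so δQ = 0.113 × 6080 = 685.

685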